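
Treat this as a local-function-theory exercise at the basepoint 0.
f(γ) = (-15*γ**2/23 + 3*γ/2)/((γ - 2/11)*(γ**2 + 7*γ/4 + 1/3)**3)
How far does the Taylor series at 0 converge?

The radius of convergence is 2/11.

Denominator factor (γ - 2/11): pole of order 1 at 2/11, modulus 2/11.
Denominator factor (γ**2 + 7*γ/4 + 1/3)^3: discriminant 83/48, real irrational roots -7/8 + (1/24)*sqrt(249) and -7/8 - (1/24)*sqrt(249); poles of order 3, moduli 7/8 - (1/24)*sqrt(249) and 7/8 + (1/24)*sqrt(249).
The radius of convergence is the smallest modulus among the singular points: 2/11.


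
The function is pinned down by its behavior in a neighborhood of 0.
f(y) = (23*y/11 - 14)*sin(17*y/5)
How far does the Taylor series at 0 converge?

The factor sin(17*y/5) is entire and contributes no finite singular point.
The polynomial part has no poles.
No finite singular points: the Taylor series at 0 converges everywhere.

The radius of convergence is infinite.


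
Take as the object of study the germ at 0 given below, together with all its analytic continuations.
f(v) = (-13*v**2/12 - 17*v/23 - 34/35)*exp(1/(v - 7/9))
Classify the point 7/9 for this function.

The exponent 1/(v - (7/9)) has a pole at 7/9, so exp(1/(v - (7/9))) takes every nonzero value near it: an essential singularity (not a pole of any order).

The point is an essential singularity.


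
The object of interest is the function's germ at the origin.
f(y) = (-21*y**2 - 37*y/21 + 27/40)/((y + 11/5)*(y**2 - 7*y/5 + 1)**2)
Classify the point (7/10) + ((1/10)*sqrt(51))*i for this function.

The denominator factor y**2 - 7*y/5 + 1 vanishes at (7/10) + ((1/10)*sqrt(51))*i and appears to the power 2; the numerator there equals (-83/600) - ((1636/525)*sqrt(51))*i, nonzero, and no other factor vanishes.
Hence a pole whose order is the multiplicity, 2.

The point is a pole of order 2.


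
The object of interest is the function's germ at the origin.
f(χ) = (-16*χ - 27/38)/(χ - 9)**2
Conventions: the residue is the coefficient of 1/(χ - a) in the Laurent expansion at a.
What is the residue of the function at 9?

At the order-2 pole 9 set g(χ) = (χ - (9))^2*f(χ) = -16*χ - 27/38.
Order-2 pole: residue = g'(a); g'(9) = -16, so the residue is -16.

The residue is -16.


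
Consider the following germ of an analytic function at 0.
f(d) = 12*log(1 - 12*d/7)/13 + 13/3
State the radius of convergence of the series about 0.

The radius of convergence is 7/12.

Branch term (12/13)*log(1 - d/(7/12)): its argument vanishes at d = 7/12, a logarithmic branch point, modulus 7/12.
The radius of convergence is the smallest modulus among the singular points: 7/12.


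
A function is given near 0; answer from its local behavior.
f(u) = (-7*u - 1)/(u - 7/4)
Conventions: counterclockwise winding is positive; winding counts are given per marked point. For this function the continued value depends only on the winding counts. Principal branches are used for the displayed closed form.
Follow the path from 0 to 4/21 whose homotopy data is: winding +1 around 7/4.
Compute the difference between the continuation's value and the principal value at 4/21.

Continued minus principal equals 0.

The function is rational, hence single-valued: continuing it around any pole returns the same value, so the difference is 0.


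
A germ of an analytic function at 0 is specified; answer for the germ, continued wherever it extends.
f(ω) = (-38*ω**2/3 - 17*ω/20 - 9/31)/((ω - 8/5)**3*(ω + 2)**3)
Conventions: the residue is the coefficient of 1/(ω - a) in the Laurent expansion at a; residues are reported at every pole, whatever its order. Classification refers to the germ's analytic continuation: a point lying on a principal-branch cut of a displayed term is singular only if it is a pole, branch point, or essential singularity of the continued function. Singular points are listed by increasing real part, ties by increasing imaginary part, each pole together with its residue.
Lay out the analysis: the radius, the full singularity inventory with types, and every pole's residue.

Denominator factor (ω + 2)^3: pole of order 3 at -2, modulus 2.
Denominator factor (ω - 8/5)^3: pole of order 3 at 8/5, modulus 8/5.
The radius of convergence is the smallest modulus among the singular points: 8/5.
At the order-3 pole -2 set g(ω) = (ω - (-2))^3*f(ω) = (-38*ω**2/3 - 17*ω/20 - 9/31)/(ω - 8/5)**3.
Order-3 pole: residue = g''(a)/2; g''(-2) = -15174125/58576608, so the residue is -15174125/117153216.
At the order-3 pole 8/5 set g(ω) = (ω - (8/5))^3*f(ω) = (-38*ω**2/3 - 17*ω/20 - 9/31)/(ω + 2)**3.
Order-3 pole: residue = g''(a)/2; g''(8/5) = 15174125/58576608, so the residue is 15174125/117153216.
List the singular points by increasing real part (a conjugate pair: the negative imaginary part first).

Radius of convergence at 0: 8/5.
At -2: a pole of order 3; residue -15174125/117153216.
At 8/5: a pole of order 3; residue 15174125/117153216.


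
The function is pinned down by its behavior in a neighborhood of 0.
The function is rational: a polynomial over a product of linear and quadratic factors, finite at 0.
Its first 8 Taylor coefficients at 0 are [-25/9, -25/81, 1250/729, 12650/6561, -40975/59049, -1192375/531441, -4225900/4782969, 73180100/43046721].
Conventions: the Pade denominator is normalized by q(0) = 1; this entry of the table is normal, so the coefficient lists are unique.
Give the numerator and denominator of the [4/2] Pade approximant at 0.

Taylor coefficients needed (read off): a_0 = -25/9, a_1 = -25/81, a_2 = 1250/729, a_3 = 12650/6561, a_4 = -40975/59049, a_5 = -1192375/531441, a_6 = -4225900/4782969.
Write the denominator as Q(φ) = 1 + q1*φ + q2*φ^2. Requiring Q*f - P = O(φ^7) with deg P <= 4 kills the coefficients of φ^5..φ^6 in Q*f:
  φ^5: a_5 + q1*a_4 + q2*a_3 = 0, i.e. -1192375/531441 + (-40975/59049)*q1 + (12650/6561)*q2 = 0.
  φ^6: a_6 + q1*a_5 + q2*a_4 = 0, i.e. -4225900/4782969 + (-1192375/531441)*q1 + (-40975/59049)*q2 = 0.
Solving this linear system: q1 = -183731/270909, q2 = 8221247/8939997.
The numerator is Q*f truncated at degree 4: P0 = a_0 = -25/9; P1 = a_1 + q1*a_0 = 142250/90303; P2 = a_2 + q1*a_1 + q2*a_0 = -208750/331111; P3 = a_3 + q1*a_2 + q2*a_1 = 159375/331111; P4 = a_4 + q1*a_3 + q2*a_2 = -140625/331111.

The Pade approximant has numerator coefficients [-25/9, 142250/90303, -208750/331111, 159375/331111, -140625/331111]; denominator coefficients [1, -183731/270909, 8221247/8939997].


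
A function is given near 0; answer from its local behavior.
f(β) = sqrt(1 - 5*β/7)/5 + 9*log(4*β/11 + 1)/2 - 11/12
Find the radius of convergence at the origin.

The radius of convergence is 7/5.

Branch term (1/5)*sqrt(1 - β/(7/5)): its argument vanishes at β = 7/5, a square-root branch point, modulus 7/5.
Branch term (9/2)*log(1 - β/(-11/4)): its argument vanishes at β = -11/4, a logarithmic branch point, modulus 11/4.
The radius of convergence is the smallest modulus among the singular points: 7/5.


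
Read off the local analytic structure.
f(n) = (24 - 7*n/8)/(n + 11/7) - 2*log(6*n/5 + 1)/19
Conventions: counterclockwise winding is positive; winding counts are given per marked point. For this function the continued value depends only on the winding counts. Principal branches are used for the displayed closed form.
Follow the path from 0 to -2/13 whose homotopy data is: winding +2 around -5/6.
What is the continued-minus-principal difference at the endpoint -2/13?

Continued minus principal equals -(8/19)*pi*i.

The rational part is single-valued and drops out of the difference; each branch term changes only by its own monodromy.
(-2/19)*log(1 - n/(-5/6)): each positive loop around -5/6 adds 2*pi*i to the log, so winding +2 contributes (-2/19)*(2)*2*pi*i = -(8/19)*pi*i.
Summing the contributions at n = -2/13 gives -(8/19)*pi*i.


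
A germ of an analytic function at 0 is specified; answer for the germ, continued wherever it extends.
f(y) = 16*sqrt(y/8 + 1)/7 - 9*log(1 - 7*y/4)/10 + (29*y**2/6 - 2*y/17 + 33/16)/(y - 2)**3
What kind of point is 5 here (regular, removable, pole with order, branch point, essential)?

The point is a regular point.

Denominator factors: y - 2 = 3 at y = 5 — none vanishes.
Branch term log(1 - y/(4/7)): argument at 5 is -31/4, nonzero, so 5 is not its branch point (a point on a principal cut is still regular for the continued germ).
Branch term sqrt(1 - y/(-8)): argument at 5 is 13/8, nonzero, so 5 is not its branch point (a point on a principal cut is still regular for the continued germ).
So the germ continues analytically to 5.


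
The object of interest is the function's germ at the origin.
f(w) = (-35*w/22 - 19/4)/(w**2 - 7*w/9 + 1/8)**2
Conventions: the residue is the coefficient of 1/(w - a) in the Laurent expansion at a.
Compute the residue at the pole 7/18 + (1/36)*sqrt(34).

The factor w**2 - 7*w/9 + 1/8 splits as (w - a)(w - a') with a = 7/18 + (1/36)*sqrt(34), a' = 7/18 - (1/36)*sqrt(34). At the order-2 pole a set g(w) = (w - a)^2*f(w) = [-35*w/22 - 19/4] / (w - a')^2.
Order-2 pole: residue = g'(a); g'(7/18 + (1/36)*sqrt(34)) = (172206/3179)*sqrt(34), so the residue is (172206/3179)*sqrt(34).

The residue is (172206/3179)*sqrt(34).


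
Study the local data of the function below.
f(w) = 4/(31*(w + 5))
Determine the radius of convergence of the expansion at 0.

The radius of convergence is 5.

Denominator factor (w + 5): pole of order 1 at -5, modulus 5.
The radius of convergence is the smallest modulus among the singular points: 5.


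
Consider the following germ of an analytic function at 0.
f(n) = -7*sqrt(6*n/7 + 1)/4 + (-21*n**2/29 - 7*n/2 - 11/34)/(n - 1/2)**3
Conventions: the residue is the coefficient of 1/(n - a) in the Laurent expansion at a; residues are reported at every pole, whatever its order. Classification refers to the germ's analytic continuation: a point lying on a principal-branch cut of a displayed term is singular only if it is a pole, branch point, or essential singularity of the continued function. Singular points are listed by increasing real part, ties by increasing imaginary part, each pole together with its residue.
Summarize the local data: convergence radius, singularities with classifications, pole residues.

Denominator factor (n - 1/2)^3: pole of order 3 at 1/2, modulus 1/2.
Branch term (-7/4)*sqrt(1 - n/(-7/6)): its argument vanishes at n = -7/6, a square-root branch point, modulus 7/6.
The radius of convergence is the smallest modulus among the singular points: 1/2.
The branch term is analytic at 1/2 and contributes nothing to the residue; only the rational part matters.
At the order-3 pole 1/2 set g(n) = (n - (1/2))^3*(rational part) = -21*n**2/29 - 7*n/2 - 11/34.
Order-3 pole: residue = g''(a)/2; g''(1/2) = -42/29, so the residue is -21/29.
List the singular points by increasing real part (a conjugate pair: the negative imaginary part first).

Radius of convergence at 0: 1/2.
At -7/6: an algebraic (square-root) branch point.
At 1/2: a pole of order 3; residue -21/29.


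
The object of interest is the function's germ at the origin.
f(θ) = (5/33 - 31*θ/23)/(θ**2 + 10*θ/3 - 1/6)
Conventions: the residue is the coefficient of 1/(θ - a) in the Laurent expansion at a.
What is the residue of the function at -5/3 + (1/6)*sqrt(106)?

The factor θ**2 + 10*θ/3 - 1/6 splits as (θ - a)(θ - a') with a = -5/3 + (1/6)*sqrt(106), a' = -5/3 - (1/6)*sqrt(106). At the order-1 pole a set g(θ) = (θ - a)*f(θ) = [5/33 - 31*θ/23] / (θ - a').
Simple pole: residue = g(a) at a = -5/3 + (1/6)*sqrt(106), which is -31/46 + (910/13409)*sqrt(106).

The residue is -31/46 + (910/13409)*sqrt(106).


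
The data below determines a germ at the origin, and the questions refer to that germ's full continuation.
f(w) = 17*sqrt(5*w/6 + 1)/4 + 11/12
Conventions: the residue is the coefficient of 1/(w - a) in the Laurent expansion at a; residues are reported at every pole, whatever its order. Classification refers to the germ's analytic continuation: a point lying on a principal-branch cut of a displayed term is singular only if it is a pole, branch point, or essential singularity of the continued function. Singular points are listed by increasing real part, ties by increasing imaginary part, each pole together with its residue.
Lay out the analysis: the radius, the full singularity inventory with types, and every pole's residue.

Radius of convergence at 0: 6/5.
At -6/5: an algebraic (square-root) branch point.

Branch term (17/4)*sqrt(1 - w/(-6/5)): its argument vanishes at w = -6/5, a square-root branch point, modulus 6/5.
The radius of convergence is the smallest modulus among the singular points: 6/5.


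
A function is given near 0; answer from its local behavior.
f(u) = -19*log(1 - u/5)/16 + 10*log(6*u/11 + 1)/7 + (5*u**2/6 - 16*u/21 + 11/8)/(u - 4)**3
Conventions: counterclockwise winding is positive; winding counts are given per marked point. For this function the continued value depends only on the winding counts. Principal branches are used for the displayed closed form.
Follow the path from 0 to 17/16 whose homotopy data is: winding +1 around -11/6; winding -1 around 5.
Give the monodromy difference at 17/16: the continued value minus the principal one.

Continued minus principal equals (293/56)*pi*i.

The rational part is single-valued and drops out of the difference; each branch term changes only by its own monodromy.
(-19/16)*log(1 - u/(5)): each positive loop around 5 adds 2*pi*i to the log, so winding -1 contributes (-19/16)*(-1)*2*pi*i = (19/8)*pi*i.
(10/7)*log(1 - u/(-11/6)): each positive loop around -11/6 adds 2*pi*i to the log, so winding +1 contributes (10/7)*(1)*2*pi*i = (20/7)*pi*i.
Summing the contributions at u = 17/16 gives (293/56)*pi*i.


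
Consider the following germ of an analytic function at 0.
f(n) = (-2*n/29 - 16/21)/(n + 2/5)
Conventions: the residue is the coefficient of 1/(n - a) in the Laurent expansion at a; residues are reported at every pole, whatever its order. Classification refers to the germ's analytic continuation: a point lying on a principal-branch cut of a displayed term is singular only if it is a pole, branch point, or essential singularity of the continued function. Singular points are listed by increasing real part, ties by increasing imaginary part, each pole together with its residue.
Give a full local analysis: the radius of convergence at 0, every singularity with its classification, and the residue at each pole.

Denominator factor (n + 2/5): pole of order 1 at -2/5, modulus 2/5.
The radius of convergence is the smallest modulus among the singular points: 2/5.
At the order-1 pole -2/5 set g(n) = (n - (-2/5))*f(n) = -2*n/29 - 16/21.
Simple pole: residue = g(a) at a = -2/5, which is -2236/3045.

Radius of convergence at 0: 2/5.
At -2/5: a pole of order 1; residue -2236/3045.


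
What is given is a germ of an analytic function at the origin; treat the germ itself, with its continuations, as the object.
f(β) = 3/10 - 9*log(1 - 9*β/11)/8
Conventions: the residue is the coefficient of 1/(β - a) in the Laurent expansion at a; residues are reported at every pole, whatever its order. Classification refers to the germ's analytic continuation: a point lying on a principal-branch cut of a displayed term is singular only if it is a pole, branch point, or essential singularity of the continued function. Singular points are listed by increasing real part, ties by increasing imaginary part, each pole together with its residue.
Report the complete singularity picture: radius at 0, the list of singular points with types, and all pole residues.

Radius of convergence at 0: 11/9.
At 11/9: a logarithmic branch point.

Branch term (-9/8)*log(1 - β/(11/9)): its argument vanishes at β = 11/9, a logarithmic branch point, modulus 11/9.
The radius of convergence is the smallest modulus among the singular points: 11/9.


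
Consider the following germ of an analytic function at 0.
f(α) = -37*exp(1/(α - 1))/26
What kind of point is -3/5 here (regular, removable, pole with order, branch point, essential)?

The point is a regular point.

There is no denominator, hence no pole anywhere.
The essential point of exp(1/(α - (1))) is 1, not -3/5.
So the germ continues analytically to -3/5.


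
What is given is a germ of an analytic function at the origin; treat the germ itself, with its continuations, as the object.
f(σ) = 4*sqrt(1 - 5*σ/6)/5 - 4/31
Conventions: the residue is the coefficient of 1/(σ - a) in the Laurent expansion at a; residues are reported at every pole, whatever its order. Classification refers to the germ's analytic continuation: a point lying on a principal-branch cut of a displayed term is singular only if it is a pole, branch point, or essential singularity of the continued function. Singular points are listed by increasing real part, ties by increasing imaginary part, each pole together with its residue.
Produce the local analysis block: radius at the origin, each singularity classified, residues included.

Radius of convergence at 0: 6/5.
At 6/5: an algebraic (square-root) branch point.

Branch term (4/5)*sqrt(1 - σ/(6/5)): its argument vanishes at σ = 6/5, a square-root branch point, modulus 6/5.
The radius of convergence is the smallest modulus among the singular points: 6/5.


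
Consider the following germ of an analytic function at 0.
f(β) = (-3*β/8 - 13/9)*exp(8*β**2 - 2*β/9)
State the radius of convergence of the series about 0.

The radius of convergence is infinite.

The factor exp(8*β**2 - 2*β/9) is entire and contributes no finite singular point.
The polynomial part has no poles.
No finite singular points: the Taylor series at 0 converges everywhere.


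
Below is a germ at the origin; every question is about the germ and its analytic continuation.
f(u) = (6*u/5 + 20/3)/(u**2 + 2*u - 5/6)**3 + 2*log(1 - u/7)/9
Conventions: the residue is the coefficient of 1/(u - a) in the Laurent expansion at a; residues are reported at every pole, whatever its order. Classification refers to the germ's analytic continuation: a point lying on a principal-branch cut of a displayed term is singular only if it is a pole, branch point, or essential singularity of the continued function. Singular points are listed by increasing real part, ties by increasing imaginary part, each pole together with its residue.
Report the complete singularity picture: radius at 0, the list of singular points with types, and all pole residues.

Radius of convergence at 0: -1 + (1/6)*sqrt(66).
At -1 - (1/6)*sqrt(66): a pole of order 3; residue -(369/13310)*sqrt(66).
At -1 + (1/6)*sqrt(66): a pole of order 3; residue (369/13310)*sqrt(66).
At 7: a logarithmic branch point.

Denominator factor (u**2 + 2*u - 5/6)^3: discriminant 22/3, real irrational roots -1 + (1/6)*sqrt(66) and -1 - (1/6)*sqrt(66); poles of order 3, moduli -1 + (1/6)*sqrt(66) and 1 + (1/6)*sqrt(66).
Branch term (2/9)*log(1 - u/(7)): its argument vanishes at u = 7, a logarithmic branch point, modulus 7.
The radius of convergence is the smallest modulus among the singular points: -1 + (1/6)*sqrt(66).
The branch term is analytic at -1 - (1/6)*sqrt(66) and contributes nothing to the residue; only the rational part matters.
The factor u**2 + 2*u - 5/6 splits as (u - a)(u - a') with a = -1 - (1/6)*sqrt(66), a' = -1 + (1/6)*sqrt(66). At the order-3 pole a set g(u) = (u - a)^3*(rational part) = [6*u/5 + 20/3] / (u - a')^3.
Order-3 pole: residue = g''(a)/2; g''(-1 - (1/6)*sqrt(66)) = -(369/6655)*sqrt(66), so the residue is -(369/13310)*sqrt(66).
The branch term is analytic at -1 + (1/6)*sqrt(66) and contributes nothing to the residue; only the rational part matters.
The factor u**2 + 2*u - 5/6 splits as (u - a)(u - a') with a = -1 + (1/6)*sqrt(66), a' = -1 - (1/6)*sqrt(66). At the order-3 pole a set g(u) = (u - a)^3*(rational part) = [6*u/5 + 20/3] / (u - a')^3.
Order-3 pole: residue = g''(a)/2; g''(-1 + (1/6)*sqrt(66)) = (369/6655)*sqrt(66), so the residue is (369/13310)*sqrt(66).
List the singular points by increasing real part (a conjugate pair: the negative imaginary part first).


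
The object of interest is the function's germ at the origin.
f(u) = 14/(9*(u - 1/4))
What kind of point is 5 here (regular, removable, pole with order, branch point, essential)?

The point is a regular point.

Denominator factors: u - 1/4 = 19/4 at u = 5 — none vanishes.
So the germ continues analytically to 5.


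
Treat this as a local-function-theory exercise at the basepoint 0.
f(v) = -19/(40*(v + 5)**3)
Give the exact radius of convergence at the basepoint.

The radius of convergence is 5.

Denominator factor (v + 5)^3: pole of order 3 at -5, modulus 5.
The radius of convergence is the smallest modulus among the singular points: 5.


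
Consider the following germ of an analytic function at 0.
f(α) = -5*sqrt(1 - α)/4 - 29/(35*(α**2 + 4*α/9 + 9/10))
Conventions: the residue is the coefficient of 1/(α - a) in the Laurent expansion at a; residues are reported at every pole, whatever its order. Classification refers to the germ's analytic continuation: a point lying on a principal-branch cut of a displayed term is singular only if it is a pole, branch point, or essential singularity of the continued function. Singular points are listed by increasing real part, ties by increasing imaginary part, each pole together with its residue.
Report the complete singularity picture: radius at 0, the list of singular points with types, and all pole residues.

Denominator factor (α**2 + 4*α/9 + 9/10): discriminant -1378/405, complex-conjugate roots (-2/9) + ((1/90)*sqrt(6890))*i and (-2/9) - ((1/90)*sqrt(6890))*i; poles of order 1, moduli (3/10)*sqrt(10) and (3/10)*sqrt(10).
Branch term (-5/4)*sqrt(1 - α/(1)): its argument vanishes at α = 1, a square-root branch point, modulus 1.
The radius of convergence is the smallest modulus among the singular points: (3/10)*sqrt(10).
The branch term is analytic at (-2/9) - ((1/90)*sqrt(6890))*i and contributes nothing to the residue; only the rational part matters.
The factor α**2 + 4*α/9 + 9/10 splits as (α - a)(α - a') with a = (-2/9) - ((1/90)*sqrt(6890))*i, a' = (-2/9) + ((1/90)*sqrt(6890))*i. At the order-1 pole a set g(α) = (α - a)*(rational part) = [-29/35] / (α - a').
Simple pole: residue = g(a) at a = (-2/9) - ((1/90)*sqrt(6890))*i, which is -((261/48230)*sqrt(6890))*i.
The branch term is analytic at (-2/9) + ((1/90)*sqrt(6890))*i and contributes nothing to the residue; only the rational part matters.
The factor α**2 + 4*α/9 + 9/10 splits as (α - a)(α - a') with a = (-2/9) + ((1/90)*sqrt(6890))*i, a' = (-2/9) - ((1/90)*sqrt(6890))*i. At the order-1 pole a set g(α) = (α - a)*(rational part) = [-29/35] / (α - a').
Simple pole: residue = g(a) at a = (-2/9) + ((1/90)*sqrt(6890))*i, which is ((261/48230)*sqrt(6890))*i.
List the singular points by increasing real part (a conjugate pair: the negative imaginary part first).

Radius of convergence at 0: (3/10)*sqrt(10).
At (-2/9) - ((1/90)*sqrt(6890))*i: a pole of order 1; residue -((261/48230)*sqrt(6890))*i.
At (-2/9) + ((1/90)*sqrt(6890))*i: a pole of order 1; residue ((261/48230)*sqrt(6890))*i.
At 1: an algebraic (square-root) branch point.


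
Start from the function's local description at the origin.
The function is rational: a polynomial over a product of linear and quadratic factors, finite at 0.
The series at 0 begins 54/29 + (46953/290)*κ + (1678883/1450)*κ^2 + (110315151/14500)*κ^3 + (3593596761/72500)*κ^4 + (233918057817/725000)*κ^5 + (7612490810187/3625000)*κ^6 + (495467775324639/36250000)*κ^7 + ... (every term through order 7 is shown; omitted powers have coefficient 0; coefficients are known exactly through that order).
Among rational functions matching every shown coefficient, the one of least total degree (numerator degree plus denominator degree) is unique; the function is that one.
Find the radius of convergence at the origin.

The radius of convergence is 4/5 - (1/15)*sqrt(94).

No rational of total degree below 4 reproduces all 8 coefficients; solving the [2/2] Pade equations on them gives f(κ) = (κ**2/9 + 33*κ + 12/29)/(κ**2 - 8*κ/5 + 2/9), whose expansion matches every shown term.
Denominator factor (κ**2 - 8*κ/5 + 2/9): discriminant 376/225, real irrational roots 4/5 + (1/15)*sqrt(94) and 4/5 - (1/15)*sqrt(94); poles of order 1, moduli 4/5 + (1/15)*sqrt(94) and 4/5 - (1/15)*sqrt(94).
The radius of convergence is the smallest modulus among the singular points: 4/5 - (1/15)*sqrt(94).


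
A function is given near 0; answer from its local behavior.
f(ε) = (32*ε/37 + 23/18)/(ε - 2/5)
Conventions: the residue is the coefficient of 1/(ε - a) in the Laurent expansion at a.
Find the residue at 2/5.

At the order-1 pole 2/5 set g(ε) = (ε - (2/5))*f(ε) = 32*ε/37 + 23/18.
Simple pole: residue = g(a) at a = 2/5, which is 5407/3330.

The residue is 5407/3330.


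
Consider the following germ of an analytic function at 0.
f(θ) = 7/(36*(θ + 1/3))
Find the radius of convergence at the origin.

Denominator factor (θ + 1/3): pole of order 1 at -1/3, modulus 1/3.
The radius of convergence is the smallest modulus among the singular points: 1/3.

The radius of convergence is 1/3.


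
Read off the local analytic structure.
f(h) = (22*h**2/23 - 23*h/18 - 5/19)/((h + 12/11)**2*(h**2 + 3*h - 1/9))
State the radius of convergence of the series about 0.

The radius of convergence is -3/2 + (1/6)*sqrt(85).

Denominator factor (h**2 + 3*h - 1/9): discriminant 85/9, real irrational roots -3/2 + (1/6)*sqrt(85) and -3/2 - (1/6)*sqrt(85); poles of order 1, moduli -3/2 + (1/6)*sqrt(85) and 3/2 + (1/6)*sqrt(85).
Denominator factor (h + 12/11)^2: pole of order 2 at -12/11, modulus 12/11.
The radius of convergence is the smallest modulus among the singular points: -3/2 + (1/6)*sqrt(85).


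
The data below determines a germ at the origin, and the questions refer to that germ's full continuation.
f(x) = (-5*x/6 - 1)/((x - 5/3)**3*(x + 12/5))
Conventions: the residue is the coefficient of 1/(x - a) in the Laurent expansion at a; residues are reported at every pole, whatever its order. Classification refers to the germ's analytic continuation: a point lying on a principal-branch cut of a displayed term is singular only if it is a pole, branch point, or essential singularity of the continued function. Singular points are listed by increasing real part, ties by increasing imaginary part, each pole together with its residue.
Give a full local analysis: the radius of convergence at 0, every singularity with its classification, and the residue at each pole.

Radius of convergence at 0: 5/3.
At -12/5: a pole of order 1; residue -3375/226981.
At 5/3: a pole of order 3; residue 3375/226981.

Denominator factor (x - 5/3)^3: pole of order 3 at 5/3, modulus 5/3.
Denominator factor (x + 12/5): pole of order 1 at -12/5, modulus 12/5.
The radius of convergence is the smallest modulus among the singular points: 5/3.
At the order-1 pole -12/5 set g(x) = (x - (-12/5))*f(x) = (-5*x/6 - 1)/(x - 5/3)**3.
Simple pole: residue = g(a) at a = -12/5, which is -3375/226981.
At the order-3 pole 5/3 set g(x) = (x - (5/3))^3*f(x) = (-5*x/6 - 1)/(x + 12/5).
Order-3 pole: residue = g''(a)/2; g''(5/3) = 6750/226981, so the residue is 3375/226981.
List the singular points by increasing real part (a conjugate pair: the negative imaginary part first).


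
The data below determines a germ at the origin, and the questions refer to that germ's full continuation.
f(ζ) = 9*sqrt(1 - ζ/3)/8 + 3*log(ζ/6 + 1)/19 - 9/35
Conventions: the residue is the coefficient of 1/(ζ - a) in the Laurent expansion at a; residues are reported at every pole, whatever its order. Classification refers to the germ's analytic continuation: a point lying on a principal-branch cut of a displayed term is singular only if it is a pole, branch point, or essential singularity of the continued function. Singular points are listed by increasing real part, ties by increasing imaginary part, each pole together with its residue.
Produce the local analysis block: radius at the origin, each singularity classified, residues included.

Branch term (3/19)*log(1 - ζ/(-6)): its argument vanishes at ζ = -6, a logarithmic branch point, modulus 6.
Branch term (9/8)*sqrt(1 - ζ/(3)): its argument vanishes at ζ = 3, a square-root branch point, modulus 3.
The radius of convergence is the smallest modulus among the singular points: 3.
List the singular points by increasing real part (a conjugate pair: the negative imaginary part first).

Radius of convergence at 0: 3.
At -6: a logarithmic branch point.
At 3: an algebraic (square-root) branch point.


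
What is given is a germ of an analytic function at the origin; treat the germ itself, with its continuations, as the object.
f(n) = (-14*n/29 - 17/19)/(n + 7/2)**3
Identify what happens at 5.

The point is a regular point.

Denominator factors: n + 7/2 = 17/2 at n = 5 — none vanishes.
So the germ continues analytically to 5.


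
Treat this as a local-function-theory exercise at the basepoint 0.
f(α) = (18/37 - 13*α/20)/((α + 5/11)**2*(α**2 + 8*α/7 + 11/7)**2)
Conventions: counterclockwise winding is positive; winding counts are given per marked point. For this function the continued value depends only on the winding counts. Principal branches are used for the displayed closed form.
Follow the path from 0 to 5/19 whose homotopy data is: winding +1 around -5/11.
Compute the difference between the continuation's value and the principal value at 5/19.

The function is rational, hence single-valued: continuing it around any pole returns the same value, so the difference is 0.

Continued minus principal equals 0.


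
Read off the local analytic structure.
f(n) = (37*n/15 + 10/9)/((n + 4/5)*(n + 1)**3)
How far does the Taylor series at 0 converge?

Denominator factor (n + 4/5): pole of order 1 at -4/5, modulus 4/5.
Denominator factor (n + 1)^3: pole of order 3 at -1, modulus 1.
The radius of convergence is the smallest modulus among the singular points: 4/5.

The radius of convergence is 4/5.


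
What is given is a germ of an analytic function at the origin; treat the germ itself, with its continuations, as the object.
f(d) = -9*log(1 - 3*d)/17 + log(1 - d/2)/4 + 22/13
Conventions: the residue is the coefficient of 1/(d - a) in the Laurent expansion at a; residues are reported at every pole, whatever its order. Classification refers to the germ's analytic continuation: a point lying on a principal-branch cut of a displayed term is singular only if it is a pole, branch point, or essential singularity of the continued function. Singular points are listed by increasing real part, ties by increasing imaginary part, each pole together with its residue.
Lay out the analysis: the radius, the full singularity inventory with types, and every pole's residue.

Branch term (1/4)*log(1 - d/(2)): its argument vanishes at d = 2, a logarithmic branch point, modulus 2.
Branch term (-9/17)*log(1 - d/(1/3)): its argument vanishes at d = 1/3, a logarithmic branch point, modulus 1/3.
The radius of convergence is the smallest modulus among the singular points: 1/3.
List the singular points by increasing real part (a conjugate pair: the negative imaginary part first).

Radius of convergence at 0: 1/3.
At 1/3: a logarithmic branch point.
At 2: a logarithmic branch point.


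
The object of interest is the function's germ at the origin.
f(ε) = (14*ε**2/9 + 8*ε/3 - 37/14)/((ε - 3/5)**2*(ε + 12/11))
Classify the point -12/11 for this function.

The point is a pole of order 1.

The denominator factor ε + 12/11 vanishes at -12/11 and appears to the power 1; the numerator there equals -6269/1694, nonzero, and no other factor vanishes.
Hence a pole whose order is the multiplicity, 1.


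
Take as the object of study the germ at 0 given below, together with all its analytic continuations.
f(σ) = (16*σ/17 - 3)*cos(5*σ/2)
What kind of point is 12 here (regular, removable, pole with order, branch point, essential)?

There is no denominator, hence no pole anywhere.
The factor cos(5*σ/2) is entire.
So the germ continues analytically to 12.

The point is a regular point.


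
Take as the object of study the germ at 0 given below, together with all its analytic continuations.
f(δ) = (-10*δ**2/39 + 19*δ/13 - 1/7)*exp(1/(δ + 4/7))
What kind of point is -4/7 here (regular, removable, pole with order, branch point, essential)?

The point is an essential singularity.

The exponent 1/(δ - (-4/7)) has a pole at -4/7, so exp(1/(δ - (-4/7))) takes every nonzero value near it: an essential singularity (not a pole of any order).


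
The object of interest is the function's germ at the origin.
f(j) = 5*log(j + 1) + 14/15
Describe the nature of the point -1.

The point is a logarithmic branch point.

The term (5)*log(1 - j/(-1)) has argument 1 - -1/(-1) = 0 at -1: a logarithmic (infinitely-sheeted) branch point; the remaining terms are analytic or single-valued there.


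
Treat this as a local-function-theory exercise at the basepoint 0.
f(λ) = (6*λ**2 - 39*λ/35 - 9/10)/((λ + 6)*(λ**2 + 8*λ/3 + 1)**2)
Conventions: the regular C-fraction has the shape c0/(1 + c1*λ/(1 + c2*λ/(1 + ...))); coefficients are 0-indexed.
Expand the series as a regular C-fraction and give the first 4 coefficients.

The regular C-fraction coefficients are [-3/20, 179/42, -10046/3759, 2197055/2697351].

Taylor coefficients (expand at 0): a_0 = -3/20, a_1 = 179/280, a_2 = -569/560, a_3 = 2251/10080.
c0 = a_0 = -3/20. Peel one level at a time: if S = 1 + c*λ/S' with S'(0) = 1, then c is the λ-coefficient of S and S' = c*λ/(S - 1).
S_1 = c0/f = 1 + (179/42)*λ + (5023/441)*λ^2 + ...; c1 = 179/42.
S_2 = c1*λ/(S_1 - 1) = 1 + (-10046/3759)*λ + (627730/288369)*λ^2 + ...; c2 = -10046/3759.
S_3 = c2*λ/(S_2 - 1) = 1 + (2197055/2697351)*λ + ...; c3 = 2197055/2697351.


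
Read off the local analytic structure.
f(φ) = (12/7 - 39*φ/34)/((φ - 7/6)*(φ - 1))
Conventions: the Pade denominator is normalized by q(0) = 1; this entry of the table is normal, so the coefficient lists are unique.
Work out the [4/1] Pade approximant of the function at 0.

The Pade approximant has numerator coefficients [72/49, 523575/2854691, 6137910/48529747, 3769740/48529747, 1739880/48529747]; denominator coefficients [1, -433589/407813].

Taylor coefficients needed (expand at 0): a_0 = 72/49, a_1 = 10179/5831, a_2 = 80919/40817, a_3 = 624429/285719, a_4 = 277587/117649, a_5 = 35120709/14000231.
Write the denominator as Q(φ) = 1 + q1*φ. Requiring Q*f - P = O(φ^6) with deg P <= 4 kills the coefficients of φ^5..φ^5 in Q*f:
  φ^5: a_5 + q1*a_4 = 0, i.e. 35120709/14000231 + (277587/117649)*q1 = 0.
Solving this linear system: q1 = -433589/407813.
The numerator is Q*f truncated at degree 4: P0 = a_0 = 72/49; P1 = a_1 + q1*a_0 = 523575/2854691; P2 = a_2 + q1*a_1 = 6137910/48529747; P3 = a_3 + q1*a_2 = 3769740/48529747; P4 = a_4 + q1*a_3 = 1739880/48529747.


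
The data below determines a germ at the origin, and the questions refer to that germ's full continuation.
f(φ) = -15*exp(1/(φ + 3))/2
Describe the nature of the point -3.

The point is an essential singularity.

The exponent 1/(φ - (-3)) has a pole at -3, so exp(1/(φ - (-3))) takes every nonzero value near it: an essential singularity (not a pole of any order).


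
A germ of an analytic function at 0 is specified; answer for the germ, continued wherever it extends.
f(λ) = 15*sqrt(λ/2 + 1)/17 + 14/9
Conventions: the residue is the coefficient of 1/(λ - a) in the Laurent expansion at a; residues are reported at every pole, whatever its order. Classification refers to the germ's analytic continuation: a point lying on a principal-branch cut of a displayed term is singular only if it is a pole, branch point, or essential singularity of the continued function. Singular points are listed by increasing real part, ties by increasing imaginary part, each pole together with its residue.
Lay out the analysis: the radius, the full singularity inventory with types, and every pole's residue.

Radius of convergence at 0: 2.
At -2: an algebraic (square-root) branch point.

Branch term (15/17)*sqrt(1 - λ/(-2)): its argument vanishes at λ = -2, a square-root branch point, modulus 2.
The radius of convergence is the smallest modulus among the singular points: 2.


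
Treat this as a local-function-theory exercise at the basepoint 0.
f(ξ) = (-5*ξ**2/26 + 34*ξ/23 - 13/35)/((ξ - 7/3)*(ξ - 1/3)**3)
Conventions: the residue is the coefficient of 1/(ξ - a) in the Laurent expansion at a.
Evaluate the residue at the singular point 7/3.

The residue is 382549/1506960.

At the order-1 pole 7/3 set g(ξ) = (ξ - (7/3))*f(ξ) = (-5*ξ**2/26 + 34*ξ/23 - 13/35)/(ξ - 1/3)**3.
Simple pole: residue = g(a) at a = 7/3, which is 382549/1506960.


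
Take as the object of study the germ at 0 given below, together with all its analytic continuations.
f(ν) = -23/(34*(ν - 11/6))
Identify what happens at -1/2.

The point is a regular point.

Denominator factors: ν - 11/6 = -7/3 at ν = -1/2 — none vanishes.
So the germ continues analytically to -1/2.


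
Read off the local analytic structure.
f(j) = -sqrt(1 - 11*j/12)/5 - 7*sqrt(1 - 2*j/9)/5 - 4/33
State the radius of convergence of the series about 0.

The radius of convergence is 12/11.

Branch term (-7/5)*sqrt(1 - j/(9/2)): its argument vanishes at j = 9/2, a square-root branch point, modulus 9/2.
Branch term (-1/5)*sqrt(1 - j/(12/11)): its argument vanishes at j = 12/11, a square-root branch point, modulus 12/11.
The radius of convergence is the smallest modulus among the singular points: 12/11.


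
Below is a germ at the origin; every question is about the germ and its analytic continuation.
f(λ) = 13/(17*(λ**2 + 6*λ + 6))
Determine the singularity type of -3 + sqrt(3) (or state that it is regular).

The point is a pole of order 1.

The denominator factor λ**2 + 6*λ + 6 vanishes at -3 + sqrt(3) and appears to the power 1; the numerator there equals 13/17, nonzero, and no other factor vanishes.
Hence a pole whose order is the multiplicity, 1.


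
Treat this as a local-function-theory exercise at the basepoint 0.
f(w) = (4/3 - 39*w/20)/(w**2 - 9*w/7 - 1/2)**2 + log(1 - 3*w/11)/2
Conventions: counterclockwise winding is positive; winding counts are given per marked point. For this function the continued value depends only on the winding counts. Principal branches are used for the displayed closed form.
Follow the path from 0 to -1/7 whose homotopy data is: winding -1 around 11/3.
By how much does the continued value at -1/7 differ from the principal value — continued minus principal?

Continued minus principal equals -pi*i.

The rational part is single-valued and drops out of the difference; each branch term changes only by its own monodromy.
(1/2)*log(1 - w/(11/3)): each positive loop around 11/3 adds 2*pi*i to the log, so winding -1 contributes (1/2)*(-1)*2*pi*i = -pi*i.
Summing the contributions at w = -1/7 gives -pi*i.


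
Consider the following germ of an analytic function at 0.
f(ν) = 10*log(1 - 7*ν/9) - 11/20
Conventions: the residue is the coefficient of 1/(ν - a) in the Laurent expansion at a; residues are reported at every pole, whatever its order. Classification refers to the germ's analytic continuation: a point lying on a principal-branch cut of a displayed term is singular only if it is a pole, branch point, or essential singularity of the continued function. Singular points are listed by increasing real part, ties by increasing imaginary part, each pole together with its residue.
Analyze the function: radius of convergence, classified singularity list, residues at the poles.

Radius of convergence at 0: 9/7.
At 9/7: a logarithmic branch point.

Branch term (10)*log(1 - ν/(9/7)): its argument vanishes at ν = 9/7, a logarithmic branch point, modulus 9/7.
The radius of convergence is the smallest modulus among the singular points: 9/7.


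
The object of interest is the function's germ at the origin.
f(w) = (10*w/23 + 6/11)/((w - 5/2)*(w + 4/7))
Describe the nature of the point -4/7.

The point is a pole of order 1.

The denominator factor w + 4/7 vanishes at -4/7 and appears to the power 1; the numerator there equals 526/1771, nonzero, and no other factor vanishes.
Hence a pole whose order is the multiplicity, 1.
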